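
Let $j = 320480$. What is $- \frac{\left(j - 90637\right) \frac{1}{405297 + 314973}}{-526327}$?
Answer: $\frac{229843}{379097548290} \approx 6.0629 \cdot 10^{-7}$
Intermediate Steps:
$- \frac{\left(j - 90637\right) \frac{1}{405297 + 314973}}{-526327} = - \frac{\left(320480 - 90637\right) \frac{1}{405297 + 314973}}{-526327} = - \frac{\frac{229843}{720270} \left(-1\right)}{526327} = - \frac{229843 \cdot \frac{1}{720270} \left(-1\right)}{526327} = - \frac{229843 \left(-1\right)}{720270 \cdot 526327} = \left(-1\right) \left(- \frac{229843}{379097548290}\right) = \frac{229843}{379097548290}$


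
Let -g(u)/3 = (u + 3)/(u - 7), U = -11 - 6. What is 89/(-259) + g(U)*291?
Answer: -527939/1036 ≈ -509.59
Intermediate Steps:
U = -17
g(u) = -3*(3 + u)/(-7 + u) (g(u) = -3*(u + 3)/(u - 7) = -3*(3 + u)/(-7 + u))
89/(-259) + g(U)*291 = 89/(-259) + (3*(-3 - 1*(-17))/(-7 - 17))*291 = 89*(-1/259) + (3*(-3 + 17)/(-24))*291 = -89/259 + (3*(-1/24)*14)*291 = -89/259 - 7/4*291 = -89/259 - 2037/4 = -527939/1036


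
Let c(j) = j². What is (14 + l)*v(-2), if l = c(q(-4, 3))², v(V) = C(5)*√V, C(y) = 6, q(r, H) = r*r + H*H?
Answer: 2343834*I*√2 ≈ 3.3147e+6*I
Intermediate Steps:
q(r, H) = H² + r² (q(r, H) = r² + H² = H² + r²)
v(V) = 6*√V
l = 390625 (l = ((3² + (-4)²)²)² = ((9 + 16)²)² = (25²)² = 625² = 390625)
(14 + l)*v(-2) = (14 + 390625)*(6*√(-2)) = 390639*(6*(I*√2)) = 390639*(6*I*√2) = 2343834*I*√2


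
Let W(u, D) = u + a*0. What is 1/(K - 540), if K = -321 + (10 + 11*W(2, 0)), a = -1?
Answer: -1/829 ≈ -0.0012063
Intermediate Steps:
W(u, D) = u (W(u, D) = u - 1*0 = u + 0 = u)
K = -289 (K = -321 + (10 + 11*2) = -321 + (10 + 22) = -321 + 32 = -289)
1/(K - 540) = 1/(-289 - 540) = 1/(-829) = -1/829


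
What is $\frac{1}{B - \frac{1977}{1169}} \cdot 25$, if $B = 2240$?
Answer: $\frac{29225}{2616583} \approx 0.011169$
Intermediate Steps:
$\frac{1}{B - \frac{1977}{1169}} \cdot 25 = \frac{1}{2240 - \frac{1977}{1169}} \cdot 25 = \frac{1}{\frac{2616583}{1169}} \cdot 25 = \frac{1169}{2616583} \cdot 25 = \frac{29225}{2616583}$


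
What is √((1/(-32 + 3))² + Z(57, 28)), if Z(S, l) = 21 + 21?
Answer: √35323/29 ≈ 6.4808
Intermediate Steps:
Z(S, l) = 42
√((1/(-32 + 3))² + Z(57, 28)) = √((1/(-32 + 3))² + 42) = √((1/(-29))² + 42) = √((-1/29)² + 42) = √(1/841 + 42) = √(35323/841) = √35323/29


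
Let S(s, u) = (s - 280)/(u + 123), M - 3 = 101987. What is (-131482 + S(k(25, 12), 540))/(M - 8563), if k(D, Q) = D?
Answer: -1709271/1214551 ≈ -1.4073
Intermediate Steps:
M = 101990 (M = 3 + 101987 = 101990)
S(s, u) = (-280 + s)/(123 + u)
(-131482 + S(k(25, 12), 540))/(M - 8563) = (-131482 + (-280 + 25)/(123 + 540))/(101990 - 8563) = (-131482 - 255/663)/93427 = (-131482 + (1/663)*(-255))*(1/93427) = (-131482 - 5/13)*(1/93427) = -1709271/13*1/93427 = -1709271/1214551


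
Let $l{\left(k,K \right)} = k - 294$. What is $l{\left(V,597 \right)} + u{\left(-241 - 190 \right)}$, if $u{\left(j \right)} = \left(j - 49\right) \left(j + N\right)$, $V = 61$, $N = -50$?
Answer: $230647$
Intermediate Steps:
$u{\left(j \right)} = \left(-50 + j\right) \left(-49 + j\right)$ ($u{\left(j \right)} = \left(j - 49\right) \left(j - 50\right) = \left(-49 + j\right) \left(-50 + j\right) = \left(-50 + j\right) \left(-49 + j\right)$)
$l{\left(k,K \right)} = -294 + k$
$l{\left(V,597 \right)} + u{\left(-241 - 190 \right)} = \left(-294 + 61\right) + \left(2450 + \left(-241 - 190\right)^{2} - 99 \left(-241 - 190\right)\right) = -233 + \left(2450 + \left(-431\right)^{2} - -42669\right) = -233 + \left(2450 + 185761 + 42669\right) = -233 + 230880 = 230647$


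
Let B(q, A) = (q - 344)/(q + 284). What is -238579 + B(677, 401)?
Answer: -229274086/961 ≈ -2.3858e+5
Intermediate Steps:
B(q, A) = (-344 + q)/(284 + q)
-238579 + B(677, 401) = -238579 + (-344 + 677)/(284 + 677) = -238579 + 333/961 = -229274086/961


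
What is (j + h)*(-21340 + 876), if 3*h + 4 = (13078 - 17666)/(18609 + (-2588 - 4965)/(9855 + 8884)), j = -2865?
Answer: 4383115679904784/74722821 ≈ 5.8658e+7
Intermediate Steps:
h = -105771466/74722821 (h = -4/3 + ((13078 - 17666)/(18609 + (-2588 - 4965)/(9855 + 8884)))/3 = -4/3 + (-4588/(18609 - 7553/18739))/3 = -4/3 + (-4588/(18609 - 7553*1/18739))/3 = -4/3 + (-4588/(18609 - 1079/2677))/3 = -4/3 + (-4588/49815214/2677)/3 = -4/3 + (-4588*2677/49815214)/3 = -4/3 + (1/3)*(-6141038/24907607) = -4/3 - 6141038/74722821 = -105771466/74722821 ≈ -1.4155)
(j + h)*(-21340 + 876) = (-2865 - 105771466/74722821)*(-21340 + 876) = -214186653631/74722821*(-20464) = 4383115679904784/74722821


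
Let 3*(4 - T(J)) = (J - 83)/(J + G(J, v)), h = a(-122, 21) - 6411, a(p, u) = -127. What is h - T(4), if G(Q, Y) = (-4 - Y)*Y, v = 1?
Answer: -19547/3 ≈ -6515.7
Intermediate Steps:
G(Q, Y) = Y*(-4 - Y)
h = -6538 (h = -127 - 6411 = -6538)
T(J) = 4 - (-83 + J)/(3*(-5 + J)) (T(J) = 4 - (J - 83)/(3*(J - 1*1*(4 + 1))) = 4 - (-83 + J)/(3*(J - 1*1*5)) = 4 - (-83 + J)/(3*(J - 5)) = 4 - (-83 + J)/(3*(-5 + J)))
h - T(4) = -6538 - (23 + 11*4)/(3*(-5 + 4)) = -6538 - (23 + 44)/(3*(-1)) = -6538 - (-1)*67/3 = -6538 - 1*(-67/3) = -6538 + 67/3 = -19547/3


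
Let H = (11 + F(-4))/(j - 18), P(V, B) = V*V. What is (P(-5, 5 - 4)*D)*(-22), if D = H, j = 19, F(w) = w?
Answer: -3850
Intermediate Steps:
P(V, B) = V**2
H = 7 (H = (11 - 4)/(19 - 18) = 7/1 = 7*1 = 7)
D = 7
(P(-5, 5 - 4)*D)*(-22) = ((-5)**2*7)*(-22) = (25*7)*(-22) = 175*(-22) = -3850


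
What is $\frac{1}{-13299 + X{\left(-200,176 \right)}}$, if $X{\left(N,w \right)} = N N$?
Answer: $\frac{1}{26701} \approx 3.7452 \cdot 10^{-5}$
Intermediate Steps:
$X{\left(N,w \right)} = N^{2}$
$\frac{1}{-13299 + X{\left(-200,176 \right)}} = \frac{1}{-13299 + \left(-200\right)^{2}} = \frac{1}{-13299 + 40000} = \frac{1}{26701}$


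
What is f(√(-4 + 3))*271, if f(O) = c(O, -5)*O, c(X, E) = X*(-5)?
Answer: 1355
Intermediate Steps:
c(X, E) = -5*X
f(O) = -5*O² (f(O) = (-5*O)*O = -5*O²)
f(√(-4 + 3))*271 = -5*(√(-4 + 3))²*271 = -5*(√(-1))²*271 = -5*I²*271 = -5*(-1)*271 = 5*271 = 1355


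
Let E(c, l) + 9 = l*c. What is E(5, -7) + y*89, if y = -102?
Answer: -9122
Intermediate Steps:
E(c, l) = -9 + c*l (E(c, l) = -9 + l*c = -9 + c*l)
E(5, -7) + y*89 = (-9 + 5*(-7)) - 102*89 = (-9 - 35) - 9078 = -44 - 9078 = -9122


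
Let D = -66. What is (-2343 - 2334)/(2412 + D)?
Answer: -1559/782 ≈ -1.9936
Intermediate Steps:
(-2343 - 2334)/(2412 + D) = (-2343 - 2334)/(2412 - 66) = -4677/2346 = -4677*1/2346 = -1559/782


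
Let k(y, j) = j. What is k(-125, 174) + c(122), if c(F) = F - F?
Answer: 174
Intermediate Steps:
c(F) = 0
k(-125, 174) + c(122) = 174 + 0 = 174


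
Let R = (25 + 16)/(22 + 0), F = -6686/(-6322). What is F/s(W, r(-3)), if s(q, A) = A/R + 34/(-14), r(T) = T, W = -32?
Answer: -959441/3663599 ≈ -0.26188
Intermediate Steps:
F = 3343/3161 (F = -6686*(-1/6322) = 3343/3161 ≈ 1.0576)
R = 41/22 ≈ 1.8636
s(q, A) = -17/7 + 22*A/41 (s(q, A) = A/(41/22) + 34/(-14) = A*(22/41) + 34*(-1/14) = 22*A/41 - 17/7 = -17/7 + 22*A/41)
F/s(W, r(-3)) = 3343/(3161*(-17/7 + (22/41)*(-3))) = 3343/(3161*(-17/7 - 66/41)) = 3343/(3161*(-1159/287)) = (3343/3161)*(-287/1159) = -959441/3663599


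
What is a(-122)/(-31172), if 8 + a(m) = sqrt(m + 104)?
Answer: 2/7793 - 3*I*sqrt(2)/31172 ≈ 0.00025664 - 0.0001361*I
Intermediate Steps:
a(m) = -8 + sqrt(104 + m) (a(m) = -8 + sqrt(m + 104) = -8 + sqrt(104 + m))
a(-122)/(-31172) = (-8 + sqrt(104 - 122))/(-31172) = (-8 + sqrt(-18))*(-1/31172) = (-8 + 3*I*sqrt(2))*(-1/31172) = 2/7793 - 3*I*sqrt(2)/31172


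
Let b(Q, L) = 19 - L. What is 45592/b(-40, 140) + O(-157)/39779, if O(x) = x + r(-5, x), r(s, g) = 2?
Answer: -1813622923/4813259 ≈ -376.80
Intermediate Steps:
O(x) = 2 + x (O(x) = x + 2 = 2 + x)
45592/b(-40, 140) + O(-157)/39779 = 45592/(19 - 1*140) + (2 - 157)/39779 = 45592/(19 - 140) - 155*1/39779 = 45592/(-121) - 155/39779 = 45592*(-1/121) - 155/39779 = -45592/121 - 155/39779 = -1813622923/4813259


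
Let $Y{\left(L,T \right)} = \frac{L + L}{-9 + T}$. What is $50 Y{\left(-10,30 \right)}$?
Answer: $- \frac{1000}{21} \approx -47.619$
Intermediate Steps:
$Y{\left(L,T \right)} = \frac{2 L}{-9 + T}$
$50 Y{\left(-10,30 \right)} = 50 \cdot 2 \left(-10\right) \frac{1}{-9 + 30} = 50 \cdot 2 \left(-10\right) \frac{1}{21} = 50 \left(- \frac{20}{21}\right) = - \frac{1000}{21}$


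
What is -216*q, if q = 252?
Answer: -54432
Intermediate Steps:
-216*q = -216*252 = -54432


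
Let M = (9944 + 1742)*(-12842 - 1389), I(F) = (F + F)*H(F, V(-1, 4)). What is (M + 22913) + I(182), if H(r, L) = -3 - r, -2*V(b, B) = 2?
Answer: -166347893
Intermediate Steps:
V(b, B) = -1 (V(b, B) = -½*2 = -1)
I(F) = 2*F*(-3 - F) (I(F) = (F + F)*(-3 - F) = (2*F)*(-3 - F) = 2*F*(-3 - F))
M = -166303466 (M = 11686*(-14231) = -166303466)
(M + 22913) + I(182) = (-166303466 + 22913) - 2*182*(3 + 182) = -166280553 - 2*182*185 = -166280553 - 67340 = -166347893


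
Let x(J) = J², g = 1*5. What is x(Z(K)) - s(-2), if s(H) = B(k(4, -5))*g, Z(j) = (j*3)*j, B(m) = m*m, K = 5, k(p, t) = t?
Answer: 5500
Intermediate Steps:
B(m) = m²
g = 5
Z(j) = 3*j² (Z(j) = (3*j)*j = 3*j²)
s(H) = 125 (s(H) = (-5)²*5 = 25*5 = 125)
x(Z(K)) - s(-2) = (3*5²)² - 1*125 = (3*25)² - 125 = 75² - 125 = 5625 - 125 = 5500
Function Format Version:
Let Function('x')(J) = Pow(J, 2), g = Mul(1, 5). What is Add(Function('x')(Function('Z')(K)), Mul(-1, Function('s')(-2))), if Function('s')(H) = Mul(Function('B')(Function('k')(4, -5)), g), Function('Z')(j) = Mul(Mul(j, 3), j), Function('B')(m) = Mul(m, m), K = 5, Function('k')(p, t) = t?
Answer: 5500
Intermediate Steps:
Function('B')(m) = Pow(m, 2)
g = 5
Function('Z')(j) = Mul(3, Pow(j, 2)) (Function('Z')(j) = Mul(Mul(3, j), j) = Mul(3, Pow(j, 2)))
Function('s')(H) = 125 (Function('s')(H) = Mul(Pow(-5, 2), 5) = Mul(25, 5) = 125)
Add(Function('x')(Function('Z')(K)), Mul(-1, Function('s')(-2))) = Add(Pow(Mul(3, Pow(5, 2)), 2), Mul(-1, 125)) = Add(Pow(Mul(3, 25), 2), -125) = Add(Pow(75, 2), -125) = Add(5625, -125) = 5500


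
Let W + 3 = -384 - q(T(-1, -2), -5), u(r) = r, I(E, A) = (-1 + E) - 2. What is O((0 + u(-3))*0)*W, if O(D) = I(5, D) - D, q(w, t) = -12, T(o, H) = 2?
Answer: -750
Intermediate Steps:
I(E, A) = -3 + E
W = -375 (W = -3 + (-384 - 1*(-12)) = -3 + (-384 + 12) = -3 - 372 = -375)
O(D) = 2 - D (O(D) = (-3 + 5) - D = 2 - D)
O((0 + u(-3))*0)*W = (2 - (0 - 3)*0)*(-375) = (2 - (-3)*0)*(-375) = (2 - 1*0)*(-375) = (2 + 0)*(-375) = 2*(-375) = -750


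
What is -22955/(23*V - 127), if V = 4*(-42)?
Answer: 22955/3991 ≈ 5.7517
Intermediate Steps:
V = -168
-22955/(23*V - 127) = -22955/(23*(-168) - 127) = -22955/(-3864 - 127) = -22955/(-3991) = -22955*(-1/3991) = 22955/3991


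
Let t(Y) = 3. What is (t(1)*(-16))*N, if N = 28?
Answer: -1344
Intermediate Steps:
(t(1)*(-16))*N = (3*(-16))*28 = -48*28 = -1344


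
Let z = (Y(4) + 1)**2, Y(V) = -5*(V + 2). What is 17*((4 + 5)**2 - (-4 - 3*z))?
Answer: 44336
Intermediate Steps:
Y(V) = -10 - 5*V (Y(V) = -5*(2 + V) = -10 - 5*V)
z = 841 (z = ((-10 - 5*4) + 1)**2 = ((-10 - 20) + 1)**2 = (-30 + 1)**2 = (-29)**2 = 841)
17*((4 + 5)**2 - (-4 - 3*z)) = 17*((4 + 5)**2 - (-4 - 3*841)) = 17*(9**2 - (-4 - 2523)) = 17*(81 - 1*(-2527)) = 17*(81 + 2527) = 17*2608 = 44336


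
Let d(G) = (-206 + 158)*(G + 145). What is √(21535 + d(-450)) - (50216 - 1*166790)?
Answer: 116574 + 5*√1447 ≈ 1.1676e+5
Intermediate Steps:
d(G) = -6960 - 48*G (d(G) = -48*(145 + G) = -6960 - 48*G)
√(21535 + d(-450)) - (50216 - 1*166790) = √(21535 + (-6960 - 48*(-450))) - (50216 - 1*166790) = √(21535 + (-6960 + 21600)) - (50216 - 166790) = √(21535 + 14640) - 1*(-116574) = √36175 + 116574 = 5*√1447 + 116574 = 116574 + 5*√1447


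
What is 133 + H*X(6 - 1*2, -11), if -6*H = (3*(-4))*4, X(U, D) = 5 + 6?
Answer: 221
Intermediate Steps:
X(U, D) = 11
H = 8 (H = -3*(-4)*4/6 = -(-2)*4 = -⅙*(-48) = 8)
133 + H*X(6 - 1*2, -11) = 133 + 8*11 = 133 + 88 = 221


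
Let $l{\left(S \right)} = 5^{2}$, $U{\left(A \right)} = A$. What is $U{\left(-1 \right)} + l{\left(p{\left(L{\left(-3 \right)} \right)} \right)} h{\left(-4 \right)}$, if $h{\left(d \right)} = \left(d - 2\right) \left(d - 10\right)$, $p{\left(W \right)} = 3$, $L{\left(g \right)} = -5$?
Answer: $2099$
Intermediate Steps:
$h{\left(d \right)} = \left(-10 + d\right) \left(-2 + d\right)$ ($h{\left(d \right)} = \left(-2 + d\right) \left(-10 + d\right) = \left(-10 + d\right) \left(-2 + d\right)$)
$l{\left(S \right)} = 25$
$U{\left(-1 \right)} + l{\left(p{\left(L{\left(-3 \right)} \right)} \right)} h{\left(-4 \right)} = -1 + 25 \left(20 + \left(-4\right)^{2} - -48\right) = -1 + 25 \left(20 + 16 + 48\right) = -1 + 25 \cdot 84 = -1 + 2100 = 2099$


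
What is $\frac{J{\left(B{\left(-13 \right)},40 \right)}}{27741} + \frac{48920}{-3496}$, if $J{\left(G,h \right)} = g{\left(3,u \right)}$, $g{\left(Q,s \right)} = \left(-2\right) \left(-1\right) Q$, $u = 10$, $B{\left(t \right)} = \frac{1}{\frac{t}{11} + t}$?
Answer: $- \frac{56544531}{4040939} \approx -13.993$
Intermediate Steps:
$B{\left(t \right)} = \frac{11}{12 t}$ ($B{\left(t \right)} = \frac{1}{t \frac{1}{11} + t} = \frac{1}{\frac{t}{11} + t} = \frac{1}{\frac{12}{11} t} = \frac{11}{12 t}$)
$g{\left(Q,s \right)} = 2 Q$
$J{\left(G,h \right)} = 6$ ($J{\left(G,h \right)} = 2 \cdot 3 = 6$)
$\frac{J{\left(B{\left(-13 \right)},40 \right)}}{27741} + \frac{48920}{-3496} = \frac{6}{27741} + \frac{48920}{-3496} = 6 \cdot \frac{1}{27741} + 48920 \left(- \frac{1}{3496}\right) = \frac{2}{9247} - \frac{6115}{437} = - \frac{56544531}{4040939}$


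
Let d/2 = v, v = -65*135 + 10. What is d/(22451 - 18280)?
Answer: -17530/4171 ≈ -4.2028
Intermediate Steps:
v = -8765 (v = -8775 + 10 = -8765)
d = -17530 (d = 2*(-8765) = -17530)
d/(22451 - 18280) = -17530/(22451 - 18280) = -17530/4171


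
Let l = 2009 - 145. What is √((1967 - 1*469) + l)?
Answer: 41*√2 ≈ 57.983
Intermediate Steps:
l = 1864
√((1967 - 1*469) + l) = √((1967 - 1*469) + 1864) = √((1967 - 469) + 1864) = √(1498 + 1864) = √3362 = 41*√2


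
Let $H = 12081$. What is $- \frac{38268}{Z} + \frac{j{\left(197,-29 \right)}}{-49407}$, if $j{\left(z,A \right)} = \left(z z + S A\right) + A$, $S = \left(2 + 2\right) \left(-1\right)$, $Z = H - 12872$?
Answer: $\frac{1859940340}{39080937} \approx 47.592$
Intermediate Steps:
$Z = -791$ ($Z = 12081 - 12872 = -791$)
$S = -4$ ($S = 4 \left(-1\right) = -4$)
$j{\left(z,A \right)} = z^{2} - 3 A$ ($j{\left(z,A \right)} = \left(z z - 4 A\right) + A = \left(z^{2} - 4 A\right) + A = z^{2} - 3 A$)
$- \frac{38268}{Z} + \frac{j{\left(197,-29 \right)}}{-49407} = - \frac{38268}{-791} + \frac{197^{2} - -87}{-49407} = \left(-38268\right) \left(- \frac{1}{791}\right) + \left(38809 + 87\right) \left(- \frac{1}{49407}\right) = \frac{38268}{791} + 38896 \left(- \frac{1}{49407}\right) = \frac{38268}{791} - \frac{38896}{49407} = \frac{1859940340}{39080937}$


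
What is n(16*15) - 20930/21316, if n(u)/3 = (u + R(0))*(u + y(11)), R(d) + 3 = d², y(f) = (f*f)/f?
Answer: 1902026873/10658 ≈ 1.7846e+5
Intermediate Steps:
y(f) = f (y(f) = f²/f = f)
R(d) = -3 + d²
n(u) = 3*(-3 + u)*(11 + u) (n(u) = 3*((u + (-3 + 0²))*(u + 11)) = 3*((u + (-3 + 0))*(11 + u)) = 3*((u - 3)*(11 + u)) = 3*((-3 + u)*(11 + u)) = 3*(-3 + u)*(11 + u))
n(16*15) - 20930/21316 = (-99 + 3*(16*15)² + 24*(16*15)) - 20930/21316 = (-99 + 3*240² + 24*240) - 20930/21316 = (-99 + 3*57600 + 5760) - 1*10465/10658 = (-99 + 172800 + 5760) - 10465/10658 = 178461 - 10465/10658 = 1902026873/10658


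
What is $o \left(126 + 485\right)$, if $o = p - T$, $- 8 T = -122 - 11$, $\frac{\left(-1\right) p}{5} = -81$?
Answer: $\frac{1898377}{8} \approx 2.373 \cdot 10^{5}$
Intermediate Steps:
$p = 405$ ($p = \left(-5\right) \left(-81\right) = 405$)
$T = \frac{133}{8}$ ($T = - \frac{-122 - 11}{8} = \left(- \frac{1}{8}\right) \left(-133\right) = \frac{133}{8} \approx 16.625$)
$o = \frac{3107}{8}$ ($o = 405 - \frac{133}{8} = \frac{3107}{8} \approx 388.38$)
$o \left(126 + 485\right) = \frac{3107 \left(126 + 485\right)}{8} = \frac{3107}{8} \cdot 611 = \frac{1898377}{8}$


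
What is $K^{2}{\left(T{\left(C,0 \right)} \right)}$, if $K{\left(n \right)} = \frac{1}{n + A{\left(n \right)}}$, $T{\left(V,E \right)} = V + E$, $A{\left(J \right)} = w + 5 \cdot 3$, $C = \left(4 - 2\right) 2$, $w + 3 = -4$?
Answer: $\frac{1}{144} \approx 0.0069444$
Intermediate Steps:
$w = -7$ ($w = -3 - 4 = -7$)
$C = 4$ ($C = 2 \cdot 2 = 4$)
$A{\left(J \right)} = 8$ ($A{\left(J \right)} = -7 + 5 \cdot 3 = -7 + 15 = 8$)
$T{\left(V,E \right)} = E + V$
$K{\left(n \right)} = \frac{1}{8 + n}$ ($K{\left(n \right)} = \frac{1}{n + 8} = \frac{1}{8 + n}$)
$K^{2}{\left(T{\left(C,0 \right)} \right)} = \left(\frac{1}{8 + \left(0 + 4\right)}\right)^{2} = \left(\frac{1}{8 + 4}\right)^{2} = \left(\frac{1}{12}\right)^{2} = \frac{1}{144}$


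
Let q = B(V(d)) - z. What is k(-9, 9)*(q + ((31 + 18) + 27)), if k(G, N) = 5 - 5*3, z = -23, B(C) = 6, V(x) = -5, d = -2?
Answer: -1050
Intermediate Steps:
k(G, N) = -10 (k(G, N) = 5 - 15 = -10)
q = 29 (q = 6 - 1*(-23) = 6 + 23 = 29)
k(-9, 9)*(q + ((31 + 18) + 27)) = -10*(29 + ((31 + 18) + 27)) = -10*(29 + (49 + 27)) = -10*(29 + 76) = -10*105 = -1050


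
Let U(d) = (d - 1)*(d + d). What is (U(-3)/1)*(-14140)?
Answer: -339360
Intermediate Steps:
U(d) = 2*d*(-1 + d) (U(d) = (-1 + d)*(2*d) = 2*d*(-1 + d))
(U(-3)/1)*(-14140) = ((2*(-3)*(-1 - 3))/1)*(-14140) = ((2*(-3)*(-4))*1)*(-14140) = (24*1)*(-14140) = 24*(-14140) = -339360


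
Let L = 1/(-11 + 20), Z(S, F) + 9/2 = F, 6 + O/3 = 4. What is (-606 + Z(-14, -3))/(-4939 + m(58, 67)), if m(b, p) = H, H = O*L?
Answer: 3681/29638 ≈ 0.12420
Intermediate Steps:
O = -6 (O = -18 + 3*4 = -18 + 12 = -6)
Z(S, F) = -9/2 + F
L = ⅑ (L = 1/9 = ⅑ ≈ 0.11111)
H = -⅔ (H = -6*⅑ = -⅔ ≈ -0.66667)
m(b, p) = -⅔
(-606 + Z(-14, -3))/(-4939 + m(58, 67)) = (-606 + (-9/2 - 3))/(-4939 - ⅔) = (-606 - 15/2)/(-14819/3) = -1227/2*(-3/14819) = 3681/29638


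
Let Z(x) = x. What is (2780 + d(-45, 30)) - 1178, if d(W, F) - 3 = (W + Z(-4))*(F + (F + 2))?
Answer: -1433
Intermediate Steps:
d(W, F) = 3 + (-4 + W)*(2 + 2*F) (d(W, F) = 3 + (W - 4)*(F + (F + 2)) = 3 + (-4 + W)*(F + (2 + F)) = 3 + (-4 + W)*(2 + 2*F))
(2780 + d(-45, 30)) - 1178 = (2780 + (-5 - 8*30 + 2*(-45) + 2*30*(-45))) - 1178 = (2780 + (-5 - 240 - 90 - 2700)) - 1178 = (2780 - 3035) - 1178 = -255 - 1178 = -1433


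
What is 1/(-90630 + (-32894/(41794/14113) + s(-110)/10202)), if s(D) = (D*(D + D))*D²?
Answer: -106595597/7785255508721 ≈ -1.3692e-5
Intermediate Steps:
s(D) = 2*D⁴ (s(D) = (D*(2*D))*D² = (2*D²)*D² = 2*D⁴)
1/(-90630 + (-32894/(41794/14113) + s(-110)/10202)) = 1/(-90630 + (-32894/(41794/14113) + (2*(-110)⁴)/10202)) = 1/(-90630 + (-32894/(41794*(1/14113)) + (2*146410000)*(1/10202))) = 1/(-90630 + (-32894/41794/14113 + 292820000*(1/10202))) = 1/(-90630 + (-32894*14113/41794 + 146410000/5101)) = 1/(-90630 + (-232116511/20897 + 146410000/5101)) = 1/(-90630 + 1875503447389/106595597) = 1/(-7785255508721/106595597) = -106595597/7785255508721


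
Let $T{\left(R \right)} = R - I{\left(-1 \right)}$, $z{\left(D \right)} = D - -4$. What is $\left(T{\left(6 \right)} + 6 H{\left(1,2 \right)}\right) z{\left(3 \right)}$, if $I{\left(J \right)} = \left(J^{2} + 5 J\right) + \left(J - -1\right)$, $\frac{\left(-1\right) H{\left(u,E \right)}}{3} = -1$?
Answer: $196$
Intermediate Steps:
$z{\left(D \right)} = 4 + D$ ($z{\left(D \right)} = D + 4 = 4 + D$)
$H{\left(u,E \right)} = 3$ ($H{\left(u,E \right)} = \left(-3\right) \left(-1\right) = 3$)
$I{\left(J \right)} = 1 + J^{2} + 6 J$ ($I{\left(J \right)} = \left(J^{2} + 5 J\right) + \left(J + 1\right) = \left(J^{2} + 5 J\right) + \left(1 + J\right) = 1 + J^{2} + 6 J$)
$T{\left(R \right)} = 4 + R$ ($T{\left(R \right)} = R - \left(1 + \left(-1\right)^{2} + 6 \left(-1\right)\right) = R - \left(1 + 1 - 6\right) = R - -4 = R + 4 = 4 + R$)
$\left(T{\left(6 \right)} + 6 H{\left(1,2 \right)}\right) z{\left(3 \right)} = \left(\left(4 + 6\right) + 6 \cdot 3\right) \left(4 + 3\right) = \left(10 + 18\right) 7 = 28 \cdot 7 = 196$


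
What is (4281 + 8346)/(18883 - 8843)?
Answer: 12627/10040 ≈ 1.2577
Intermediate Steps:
(4281 + 8346)/(18883 - 8843) = 12627/10040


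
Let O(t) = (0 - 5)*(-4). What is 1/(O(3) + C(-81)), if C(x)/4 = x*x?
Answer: 1/26264 ≈ 3.8075e-5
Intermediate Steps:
O(t) = 20 (O(t) = -5*(-4) = 20)
C(x) = 4*x² (C(x) = 4*(x*x) = 4*x²)
1/(O(3) + C(-81)) = 1/(20 + 4*(-81)²) = 1/(20 + 4*6561) = 1/(20 + 26244) = 1/26264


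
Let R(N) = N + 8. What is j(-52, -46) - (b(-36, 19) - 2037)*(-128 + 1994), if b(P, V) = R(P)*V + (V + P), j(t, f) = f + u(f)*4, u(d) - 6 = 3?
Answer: 4825466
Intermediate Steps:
u(d) = 9 (u(d) = 6 + 3 = 9)
R(N) = 8 + N
j(t, f) = 36 + f (j(t, f) = f + 9*4 = f + 36 = 36 + f)
b(P, V) = P + V + V*(8 + P) (b(P, V) = (8 + P)*V + (V + P) = V*(8 + P) + (P + V) = P + V + V*(8 + P))
j(-52, -46) - (b(-36, 19) - 2037)*(-128 + 1994) = (36 - 46) - ((-36 + 19 + 19*(8 - 36)) - 2037)*(-128 + 1994) = -10 - ((-36 + 19 + 19*(-28)) - 2037)*1866 = -10 - ((-36 + 19 - 532) - 2037)*1866 = -10 - (-549 - 2037)*1866 = -10 - (-2586)*1866 = -10 - 1*(-4825476) = -10 + 4825476 = 4825466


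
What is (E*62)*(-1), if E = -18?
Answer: 1116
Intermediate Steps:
(E*62)*(-1) = -18*62*(-1) = -1116*(-1) = 1116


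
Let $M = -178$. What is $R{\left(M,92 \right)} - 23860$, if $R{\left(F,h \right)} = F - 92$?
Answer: $-24130$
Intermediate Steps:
$R{\left(F,h \right)} = -92 + F$
$R{\left(M,92 \right)} - 23860 = \left(-92 - 178\right) - 23860 = -270 - 23860 = -24130$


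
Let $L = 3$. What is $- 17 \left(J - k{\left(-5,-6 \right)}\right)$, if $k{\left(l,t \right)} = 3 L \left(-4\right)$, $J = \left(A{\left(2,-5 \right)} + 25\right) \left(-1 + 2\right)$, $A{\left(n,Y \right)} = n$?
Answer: $-1071$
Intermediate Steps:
$J = 27$ ($J = \left(2 + 25\right) \left(-1 + 2\right) = 27 \cdot 1 = 27$)
$k{\left(l,t \right)} = -36$ ($k{\left(l,t \right)} = 3 \cdot 3 \left(-4\right) = 9 \left(-4\right) = -36$)
$- 17 \left(J - k{\left(-5,-6 \right)}\right) = - 17 \left(27 - -36\right) = - 17 \left(27 + 36\right) = \left(-17\right) 63 = -1071$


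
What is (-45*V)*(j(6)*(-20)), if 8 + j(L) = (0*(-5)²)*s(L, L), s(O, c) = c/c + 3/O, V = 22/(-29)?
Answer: 158400/29 ≈ 5462.1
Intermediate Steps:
V = -22/29 (V = 22*(-1/29) = -22/29 ≈ -0.75862)
s(O, c) = 1 + 3/O
j(L) = -8 (j(L) = -8 + (0*(-5)²)*((3 + L)/L) = -8 + (0*25)*((3 + L)/L) = -8 + 0*((3 + L)/L) = -8 + 0 = -8)
(-45*V)*(j(6)*(-20)) = (-45*(-22/29))*(-8*(-20)) = (990/29)*160 = 158400/29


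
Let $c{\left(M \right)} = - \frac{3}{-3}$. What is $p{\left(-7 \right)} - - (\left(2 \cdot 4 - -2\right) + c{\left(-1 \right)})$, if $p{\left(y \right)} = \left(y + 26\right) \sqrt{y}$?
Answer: $11 + 19 i \sqrt{7} \approx 11.0 + 50.269 i$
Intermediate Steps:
$c{\left(M \right)} = 1$ ($c{\left(M \right)} = \left(-3\right) \left(- \frac{1}{3}\right) = 1$)
$p{\left(y \right)} = \sqrt{y} \left(26 + y\right)$ ($p{\left(y \right)} = \left(26 + y\right) \sqrt{y} = \sqrt{y} \left(26 + y\right)$)
$p{\left(-7 \right)} - - (\left(2 \cdot 4 - -2\right) + c{\left(-1 \right)}) = \sqrt{-7} \left(26 - 7\right) - - (\left(2 \cdot 4 - -2\right) + 1) = i \sqrt{7} \cdot 19 - - (\left(8 + 2\right) + 1) = 19 i \sqrt{7} - - (10 + 1) = 19 i \sqrt{7} - \left(-1\right) 11 = 19 i \sqrt{7} - -11 = 19 i \sqrt{7} + 11 = 11 + 19 i \sqrt{7}$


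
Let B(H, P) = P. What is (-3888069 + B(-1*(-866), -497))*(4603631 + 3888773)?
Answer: -33023273452664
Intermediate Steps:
(-3888069 + B(-1*(-866), -497))*(4603631 + 3888773) = (-3888069 - 497)*(4603631 + 3888773) = -3888566*8492404 = -33023273452664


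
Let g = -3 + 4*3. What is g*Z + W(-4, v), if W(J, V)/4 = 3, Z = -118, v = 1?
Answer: -1050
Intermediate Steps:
W(J, V) = 12 (W(J, V) = 4*3 = 12)
g = 9 (g = -3 + 12 = 9)
g*Z + W(-4, v) = 9*(-118) + 12 = -1062 + 12 = -1050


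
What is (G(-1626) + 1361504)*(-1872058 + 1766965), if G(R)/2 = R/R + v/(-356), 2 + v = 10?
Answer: -12734542334790/89 ≈ -1.4308e+11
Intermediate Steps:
v = 8 (v = -2 + 10 = 8)
G(R) = 174/89 (G(R) = 2*(R/R + 8/(-356)) = 2*(1 + 8*(-1/356)) = 2*(1 - 2/89) = 2*(87/89) = 174/89)
(G(-1626) + 1361504)*(-1872058 + 1766965) = (174/89 + 1361504)*(-1872058 + 1766965) = (121174030/89)*(-105093) = -12734542334790/89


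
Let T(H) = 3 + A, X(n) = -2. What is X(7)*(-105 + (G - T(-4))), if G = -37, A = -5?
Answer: 280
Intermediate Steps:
T(H) = -2 (T(H) = 3 - 5 = -2)
X(7)*(-105 + (G - T(-4))) = -2*(-105 + (-37 - 1*(-2))) = -2*(-105 + (-37 + 2)) = -2*(-105 - 35) = -2*(-140) = 280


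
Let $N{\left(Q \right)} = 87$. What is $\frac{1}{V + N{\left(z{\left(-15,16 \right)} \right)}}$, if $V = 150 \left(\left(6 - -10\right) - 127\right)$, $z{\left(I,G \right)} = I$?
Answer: $- \frac{1}{16563} \approx -6.0376 \cdot 10^{-5}$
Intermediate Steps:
$V = -16650$ ($V = 150 \left(\left(6 + 10\right) - 127\right) = 150 \left(16 - 127\right) = 150 \left(-111\right) = -16650$)
$\frac{1}{V + N{\left(z{\left(-15,16 \right)} \right)}} = \frac{1}{-16650 + 87} = \frac{1}{-16563} = - \frac{1}{16563}$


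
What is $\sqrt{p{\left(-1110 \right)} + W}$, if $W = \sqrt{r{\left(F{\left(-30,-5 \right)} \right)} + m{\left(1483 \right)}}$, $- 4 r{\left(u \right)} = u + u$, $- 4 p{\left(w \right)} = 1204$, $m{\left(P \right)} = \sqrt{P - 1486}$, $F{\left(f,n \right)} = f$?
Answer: $\sqrt{-301 + \sqrt{15 + i \sqrt{3}}} \approx 0.00648 + 17.237 i$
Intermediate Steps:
$m{\left(P \right)} = \sqrt{-1486 + P}$
$p{\left(w \right)} = -301$ ($p{\left(w \right)} = \left(- \frac{1}{4}\right) 1204 = -301$)
$r{\left(u \right)} = - \frac{u}{2}$ ($r{\left(u \right)} = - \frac{u + u}{4} = - \frac{2 u}{4} = - \frac{u}{2}$)
$W = \sqrt{15 + i \sqrt{3}}$ ($W = \sqrt{\left(- \frac{1}{2}\right) \left(-30\right) + \sqrt{-1486 + 1483}} = \sqrt{15 + \sqrt{-3}} = \sqrt{15 + i \sqrt{3}} \approx 3.8794 + 0.22324 i$)
$\sqrt{p{\left(-1110 \right)} + W} = \sqrt{-301 + \sqrt{15 + i \sqrt{3}}}$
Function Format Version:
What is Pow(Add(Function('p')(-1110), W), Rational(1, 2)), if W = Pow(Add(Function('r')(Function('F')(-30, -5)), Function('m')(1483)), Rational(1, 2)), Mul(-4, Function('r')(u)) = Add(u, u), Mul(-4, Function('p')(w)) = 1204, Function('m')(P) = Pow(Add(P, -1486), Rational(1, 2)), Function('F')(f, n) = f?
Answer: Pow(Add(-301, Pow(Add(15, Mul(I, Pow(3, Rational(1, 2)))), Rational(1, 2))), Rational(1, 2)) ≈ Add(0.00648, Mul(17.237, I))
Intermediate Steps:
Function('m')(P) = Pow(Add(-1486, P), Rational(1, 2))
Function('p')(w) = -301 (Function('p')(w) = Mul(Rational(-1, 4), 1204) = -301)
Function('r')(u) = Mul(Rational(-1, 2), u) (Function('r')(u) = Mul(Rational(-1, 4), Add(u, u)) = Mul(Rational(-1, 4), Mul(2, u)) = Mul(Rational(-1, 2), u))
W = Pow(Add(15, Mul(I, Pow(3, Rational(1, 2)))), Rational(1, 2)) (W = Pow(Add(Mul(Rational(-1, 2), -30), Pow(Add(-1486, 1483), Rational(1, 2))), Rational(1, 2)) = Pow(Add(15, Pow(-3, Rational(1, 2))), Rational(1, 2)) = Pow(Add(15, Mul(I, Pow(3, Rational(1, 2)))), Rational(1, 2)) ≈ Add(3.8794, Mul(0.22324, I)))
Pow(Add(Function('p')(-1110), W), Rational(1, 2)) = Pow(Add(-301, Pow(Add(15, Mul(I, Pow(3, Rational(1, 2)))), Rational(1, 2))), Rational(1, 2))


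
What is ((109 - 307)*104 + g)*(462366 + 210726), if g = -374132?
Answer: -265685566608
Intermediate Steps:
((109 - 307)*104 + g)*(462366 + 210726) = ((109 - 307)*104 - 374132)*(462366 + 210726) = (-198*104 - 374132)*673092 = (-20592 - 374132)*673092 = -394724*673092 = -265685566608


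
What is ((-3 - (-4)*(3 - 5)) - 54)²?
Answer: 4225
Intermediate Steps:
((-3 - (-4)*(3 - 5)) - 54)² = ((-3 - (-4)*(-2)) - 54)² = ((-3 - 2*4) - 54)² = ((-3 - 8) - 54)² = (-11 - 54)² = (-65)² = 4225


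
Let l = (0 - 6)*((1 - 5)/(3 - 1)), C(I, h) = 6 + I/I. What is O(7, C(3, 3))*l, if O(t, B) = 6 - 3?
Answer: 36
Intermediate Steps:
C(I, h) = 7 (C(I, h) = 6 + 1 = 7)
O(t, B) = 3
l = 12 (l = -(-24)/2 = -6*(-2) = 12)
O(7, C(3, 3))*l = 3*12 = 36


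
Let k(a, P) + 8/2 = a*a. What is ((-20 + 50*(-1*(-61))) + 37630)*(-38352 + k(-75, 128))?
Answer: -1330842460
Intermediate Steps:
k(a, P) = -4 + a² (k(a, P) = -4 + a*a = -4 + a²)
((-20 + 50*(-1*(-61))) + 37630)*(-38352 + k(-75, 128)) = ((-20 + 50*(-1*(-61))) + 37630)*(-38352 + (-4 + (-75)²)) = ((-20 + 50*61) + 37630)*(-38352 + (-4 + 5625)) = ((-20 + 3050) + 37630)*(-38352 + 5621) = (3030 + 37630)*(-32731) = 40660*(-32731) = -1330842460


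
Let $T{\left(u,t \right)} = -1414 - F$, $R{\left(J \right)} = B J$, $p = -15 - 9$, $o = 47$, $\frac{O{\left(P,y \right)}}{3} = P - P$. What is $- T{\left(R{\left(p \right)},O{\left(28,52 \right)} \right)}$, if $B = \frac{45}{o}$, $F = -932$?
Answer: $482$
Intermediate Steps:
$O{\left(P,y \right)} = 0$ ($O{\left(P,y \right)} = 3 \left(P - P\right) = 3 \cdot 0 = 0$)
$B = \frac{45}{47} \approx 0.95745$
$p = -24$
$R{\left(J \right)} = \frac{45 J}{47}$
$T{\left(u,t \right)} = -482$ ($T{\left(u,t \right)} = -1414 - -932 = -1414 + 932 = -482$)
$- T{\left(R{\left(p \right)},O{\left(28,52 \right)} \right)} = \left(-1\right) \left(-482\right) = 482$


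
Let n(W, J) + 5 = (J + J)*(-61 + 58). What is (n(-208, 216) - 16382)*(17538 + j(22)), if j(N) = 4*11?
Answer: -310902506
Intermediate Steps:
j(N) = 44
n(W, J) = -5 - 6*J (n(W, J) = -5 + (J + J)*(-61 + 58) = -5 + (2*J)*(-3) = -5 - 6*J)
(n(-208, 216) - 16382)*(17538 + j(22)) = ((-5 - 6*216) - 16382)*(17538 + 44) = ((-5 - 1296) - 16382)*17582 = (-1301 - 16382)*17582 = -17683*17582 = -310902506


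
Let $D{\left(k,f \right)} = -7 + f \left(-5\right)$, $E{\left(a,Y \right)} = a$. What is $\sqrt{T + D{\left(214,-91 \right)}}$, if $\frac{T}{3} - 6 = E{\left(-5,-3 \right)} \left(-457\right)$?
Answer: $\sqrt{7321} \approx 85.563$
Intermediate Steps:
$T = 6873$ ($T = 18 + 3 \left(\left(-5\right) \left(-457\right)\right) = 18 + 3 \cdot 2285 = 18 + 6855 = 6873$)
$D{\left(k,f \right)} = -7 - 5 f$
$\sqrt{T + D{\left(214,-91 \right)}} = \sqrt{6873 - -448} = \sqrt{6873 + \left(-7 + 455\right)} = \sqrt{6873 + 448} = \sqrt{7321}$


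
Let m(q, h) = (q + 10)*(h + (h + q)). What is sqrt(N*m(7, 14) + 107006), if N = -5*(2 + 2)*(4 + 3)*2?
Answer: I*sqrt(59594) ≈ 244.12*I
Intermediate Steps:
m(q, h) = (10 + q)*(q + 2*h)
N = -280 (N = -20*7*2 = -5*28*2 = -140*2 = -280)
sqrt(N*m(7, 14) + 107006) = sqrt(-280*(7**2 + 10*7 + 20*14 + 2*14*7) + 107006) = sqrt(-280*(49 + 70 + 280 + 196) + 107006) = sqrt(-280*595 + 107006) = sqrt(-166600 + 107006) = sqrt(-59594) = I*sqrt(59594)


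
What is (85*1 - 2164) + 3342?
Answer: 1263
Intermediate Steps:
(85*1 - 2164) + 3342 = (85 - 2164) + 3342 = -2079 + 3342 = 1263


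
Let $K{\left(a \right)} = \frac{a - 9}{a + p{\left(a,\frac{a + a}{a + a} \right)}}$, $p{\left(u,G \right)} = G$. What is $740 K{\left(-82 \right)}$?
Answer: $\frac{67340}{81} \approx 831.36$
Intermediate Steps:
$K{\left(a \right)} = \frac{-9 + a}{1 + a}$ ($K{\left(a \right)} = \frac{a - 9}{a + \frac{a + a}{a + a}} = \frac{-9 + a}{a + \frac{2 a}{2 a}} = \frac{-9 + a}{a + 2 a \frac{1}{2 a}} = \frac{-9 + a}{a + 1} = \frac{-9 + a}{1 + a}$)
$740 K{\left(-82 \right)} = 740 \frac{-9 - 82}{1 - 82} = 740 \frac{1}{-81} \left(-91\right) = 740 \left(\left(- \frac{1}{81}\right) \left(-91\right)\right) = 740 \cdot \frac{91}{81} = \frac{67340}{81}$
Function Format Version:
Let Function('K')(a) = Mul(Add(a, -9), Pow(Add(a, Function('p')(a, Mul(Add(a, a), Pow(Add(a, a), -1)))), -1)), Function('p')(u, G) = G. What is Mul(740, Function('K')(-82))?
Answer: Rational(67340, 81) ≈ 831.36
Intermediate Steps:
Function('K')(a) = Mul(Pow(Add(1, a), -1), Add(-9, a)) (Function('K')(a) = Mul(Add(a, -9), Pow(Add(a, Mul(Add(a, a), Pow(Add(a, a), -1))), -1)) = Mul(Add(-9, a), Pow(Add(a, Mul(Mul(2, a), Pow(Mul(2, a), -1))), -1)) = Mul(Add(-9, a), Pow(Add(a, Mul(Mul(2, a), Mul(Rational(1, 2), Pow(a, -1)))), -1)) = Mul(Add(-9, a), Pow(Add(a, 1), -1)) = Mul(Add(-9, a), Pow(Add(1, a), -1)) = Mul(Pow(Add(1, a), -1), Add(-9, a)))
Mul(740, Function('K')(-82)) = Mul(740, Mul(Pow(Add(1, -82), -1), Add(-9, -82))) = Mul(740, Mul(Pow(-81, -1), -91)) = Mul(740, Mul(Rational(-1, 81), -91)) = Mul(740, Rational(91, 81)) = Rational(67340, 81)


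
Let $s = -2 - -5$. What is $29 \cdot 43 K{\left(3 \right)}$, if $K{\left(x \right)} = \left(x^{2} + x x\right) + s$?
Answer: $26187$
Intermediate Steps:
$s = 3$ ($s = -2 + 5 = 3$)
$K{\left(x \right)} = 3 + 2 x^{2}$ ($K{\left(x \right)} = \left(x^{2} + x x\right) + 3 = \left(x^{2} + x^{2}\right) + 3 = 2 x^{2} + 3 = 3 + 2 x^{2}$)
$29 \cdot 43 K{\left(3 \right)} = 29 \cdot 43 \left(3 + 2 \cdot 3^{2}\right) = 1247 \left(3 + 2 \cdot 9\right) = 1247 \left(3 + 18\right) = 1247 \cdot 21 = 26187$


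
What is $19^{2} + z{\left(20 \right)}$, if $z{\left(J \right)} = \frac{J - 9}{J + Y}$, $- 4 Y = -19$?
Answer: $\frac{3253}{9} \approx 361.44$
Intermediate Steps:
$Y = \frac{19}{4}$ ($Y = \left(- \frac{1}{4}\right) \left(-19\right) = \frac{19}{4} \approx 4.75$)
$z{\left(J \right)} = \frac{-9 + J}{\frac{19}{4} + J}$ ($z{\left(J \right)} = \frac{J - 9}{J + \frac{19}{4}} = \frac{-9 + J}{\frac{19}{4} + J}$)
$19^{2} + z{\left(20 \right)} = 19^{2} + \frac{4 \left(-9 + 20\right)}{19 + 4 \cdot 20} = 361 + 4 \frac{1}{19 + 80} \cdot 11 = 361 + 4 \cdot \frac{1}{99} \cdot 11 = 361 + \frac{4}{9} = \frac{3253}{9}$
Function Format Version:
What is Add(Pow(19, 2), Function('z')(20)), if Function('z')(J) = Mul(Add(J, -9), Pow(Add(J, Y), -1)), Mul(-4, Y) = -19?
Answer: Rational(3253, 9) ≈ 361.44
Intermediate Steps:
Y = Rational(19, 4) (Y = Mul(Rational(-1, 4), -19) = Rational(19, 4) ≈ 4.7500)
Function('z')(J) = Mul(Pow(Add(Rational(19, 4), J), -1), Add(-9, J)) (Function('z')(J) = Mul(Add(J, -9), Pow(Add(J, Rational(19, 4)), -1)) = Mul(Add(-9, J), Pow(Add(Rational(19, 4), J), -1)) = Mul(Pow(Add(Rational(19, 4), J), -1), Add(-9, J)))
Add(Pow(19, 2), Function('z')(20)) = Add(Pow(19, 2), Mul(4, Pow(Add(19, Mul(4, 20)), -1), Add(-9, 20))) = Add(361, Mul(4, Pow(Add(19, 80), -1), 11)) = Add(361, Mul(4, Pow(99, -1), 11)) = Add(361, Mul(4, Rational(1, 99), 11)) = Add(361, Rational(4, 9)) = Rational(3253, 9)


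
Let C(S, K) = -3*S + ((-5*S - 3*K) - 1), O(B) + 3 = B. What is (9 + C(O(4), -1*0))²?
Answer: 0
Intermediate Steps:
O(B) = -3 + B
C(S, K) = -1 - 8*S - 3*K (C(S, K) = -3*S + (-1 - 5*S - 3*K) = -1 - 8*S - 3*K)
(9 + C(O(4), -1*0))² = (9 + (-1 - 8*(-3 + 4) - (-3)*0))² = (9 + (-1 - 8*1 - 3*0))² = (9 + (-1 - 8 + 0))² = (9 - 9)² = 0² = 0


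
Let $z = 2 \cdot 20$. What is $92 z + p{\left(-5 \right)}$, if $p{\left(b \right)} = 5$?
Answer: $3685$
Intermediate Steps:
$z = 40$
$92 z + p{\left(-5 \right)} = 92 \cdot 40 + 5 = 3680 + 5 = 3685$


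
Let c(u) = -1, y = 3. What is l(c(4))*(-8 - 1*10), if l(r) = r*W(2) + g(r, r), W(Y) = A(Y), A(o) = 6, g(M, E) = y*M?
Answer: 162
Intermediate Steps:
g(M, E) = 3*M
W(Y) = 6
l(r) = 9*r (l(r) = r*6 + 3*r = 6*r + 3*r = 9*r)
l(c(4))*(-8 - 1*10) = (9*(-1))*(-8 - 1*10) = -9*(-8 - 10) = -9*(-18) = 162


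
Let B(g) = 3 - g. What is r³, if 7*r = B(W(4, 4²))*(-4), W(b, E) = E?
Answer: 140608/343 ≈ 409.94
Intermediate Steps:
r = 52/7 (r = ((3 - 1*4²)*(-4))/7 = ((3 - 1*16)*(-4))/7 = ((3 - 16)*(-4))/7 = (-13*(-4))/7 = (⅐)*52 = 52/7 ≈ 7.4286)
r³ = (52/7)³ = 140608/343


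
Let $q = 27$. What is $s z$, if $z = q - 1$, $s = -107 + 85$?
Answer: $-572$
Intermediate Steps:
$s = -22$
$z = 26$ ($z = 27 - 1 = 26$)
$s z = \left(-22\right) 26 = -572$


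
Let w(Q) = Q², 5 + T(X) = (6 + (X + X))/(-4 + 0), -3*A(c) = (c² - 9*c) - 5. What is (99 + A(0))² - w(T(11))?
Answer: 89908/9 ≈ 9989.8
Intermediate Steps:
A(c) = 5/3 + 3*c - c²/3 (A(c) = -((c² - 9*c) - 5)/3 = -(-5 + c² - 9*c)/3 = 5/3 + 3*c - c²/3)
T(X) = -13/2 - X/2 (T(X) = -5 + (6 + (X + X))/(-4 + 0) = -5 + (6 + 2*X)/(-4) = -5 + (6 + 2*X)*(-¼) = -5 + (-3/2 - X/2) = -13/2 - X/2)
(99 + A(0))² - w(T(11)) = (99 + (5/3 + 3*0 - ⅓*0²))² - (-13/2 - ½*11)² = (99 + (5/3 + 0 - ⅓*0))² - (-13/2 - 11/2)² = (99 + (5/3 + 0 + 0))² - 1*(-12)² = (99 + 5/3)² - 1*144 = (302/3)² - 144 = 91204/9 - 144 = 89908/9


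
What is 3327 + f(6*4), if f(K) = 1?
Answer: 3328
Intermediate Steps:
3327 + f(6*4) = 3327 + 1 = 3328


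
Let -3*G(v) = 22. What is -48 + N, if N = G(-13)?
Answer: -166/3 ≈ -55.333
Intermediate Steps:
G(v) = -22/3 (G(v) = -1/3*22 = -22/3)
N = -22/3 ≈ -7.3333
-48 + N = -48 - 22/3 = -166/3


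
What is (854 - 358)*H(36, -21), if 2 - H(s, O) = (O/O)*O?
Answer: 11408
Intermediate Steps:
H(s, O) = 2 - O (H(s, O) = 2 - O/O*O = 2 - O)
(854 - 358)*H(36, -21) = (854 - 358)*(2 - 1*(-21)) = 496*(2 + 21) = 496*23 = 11408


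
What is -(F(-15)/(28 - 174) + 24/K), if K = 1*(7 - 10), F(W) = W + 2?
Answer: 1155/146 ≈ 7.9110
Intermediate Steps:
F(W) = 2 + W
K = -3 (K = 1*(-3) = -3)
-(F(-15)/(28 - 174) + 24/K) = -((2 - 15)/(28 - 174) + 24/(-3)) = -(-13/(-146) + 24*(-⅓)) = -(-13*(-1/146) - 8) = -(13/146 - 8) = -1*(-1155/146) = 1155/146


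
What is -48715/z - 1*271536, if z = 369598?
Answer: -100359211243/369598 ≈ -2.7154e+5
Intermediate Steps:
-48715/z - 1*271536 = -48715/369598 - 1*271536 = -48715*1/369598 - 271536 = -48715/369598 - 271536 = -100359211243/369598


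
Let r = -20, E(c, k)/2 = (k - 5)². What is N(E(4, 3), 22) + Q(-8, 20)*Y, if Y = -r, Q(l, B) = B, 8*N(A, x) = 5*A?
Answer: 405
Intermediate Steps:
E(c, k) = 2*(-5 + k)² (E(c, k) = 2*(k - 5)² = 2*(-5 + k)²)
N(A, x) = 5*A/8 (N(A, x) = (5*A)/8 = 5*A/8)
Y = 20 (Y = -1*(-20) = 20)
N(E(4, 3), 22) + Q(-8, 20)*Y = 5*(2*(-5 + 3)²)/8 + 20*20 = 5*(2*(-2)²)/8 + 400 = 5*(2*4)/8 + 400 = (5/8)*8 + 400 = 5 + 400 = 405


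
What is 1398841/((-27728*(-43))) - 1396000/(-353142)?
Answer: 1079222946211/210526309584 ≈ 5.1263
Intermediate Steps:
1398841/((-27728*(-43))) - 1396000/(-353142) = 1398841/1192304 - 1396000*(-1/353142) = 1398841*(1/1192304) + 698000/176571 = 1398841/1192304 + 698000/176571 = 1079222946211/210526309584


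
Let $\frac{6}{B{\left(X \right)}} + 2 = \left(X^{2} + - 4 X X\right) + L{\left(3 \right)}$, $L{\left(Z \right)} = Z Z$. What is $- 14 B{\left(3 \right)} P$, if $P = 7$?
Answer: $\frac{147}{5} \approx 29.4$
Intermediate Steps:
$L{\left(Z \right)} = Z^{2}$
$B{\left(X \right)} = \frac{6}{7 - 3 X^{2}}$ ($B{\left(X \right)} = \frac{6}{-2 + \left(\left(X^{2} + - 4 X X\right) + 3^{2}\right)} = \frac{6}{-2 + \left(\left(X^{2} - 4 X^{2}\right) + 9\right)} = \frac{6}{-2 - \left(-9 + 3 X^{2}\right)} = \frac{6}{7 - 3 X^{2}}$)
$- 14 B{\left(3 \right)} P = - 14 \left(- \frac{6}{-7 + 3 \cdot 3^{2}}\right) 7 = - 14 \left(- \frac{6}{-7 + 3 \cdot 9}\right) 7 = - 14 \left(- \frac{6}{-7 + 27}\right) 7 = - 14 \left(- \frac{6}{20}\right) 7 = - 14 \left(\left(-6\right) \frac{1}{20}\right) 7 = \left(-14\right) \left(- \frac{3}{10}\right) 7 = \frac{21}{5} \cdot 7 = \frac{147}{5}$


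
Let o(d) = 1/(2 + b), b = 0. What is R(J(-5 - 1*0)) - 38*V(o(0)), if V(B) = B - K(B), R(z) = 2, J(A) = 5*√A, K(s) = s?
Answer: 2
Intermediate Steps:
o(d) = ½ (o(d) = 1/(2 + 0) = 1/2 = ½)
V(B) = 0 (V(B) = B - B = 0)
R(J(-5 - 1*0)) - 38*V(o(0)) = 2 - 38*0 = 2 + 0 = 2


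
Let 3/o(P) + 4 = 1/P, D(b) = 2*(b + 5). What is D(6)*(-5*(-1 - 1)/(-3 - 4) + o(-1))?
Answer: -1562/35 ≈ -44.629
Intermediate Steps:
D(b) = 10 + 2*b (D(b) = 2*(5 + b) = 10 + 2*b)
o(P) = 3/(-4 + 1/P)
D(6)*(-5*(-1 - 1)/(-3 - 4) + o(-1)) = (10 + 2*6)*(-5*(-1 - 1)/(-3 - 4) - 3*(-1)/(-1 + 4*(-1))) = (10 + 12)*(-(-10)/(-7) - 3*(-1)/(-1 - 4)) = 22*(-(-10)*(-1)/7 - 3*(-1)/(-5)) = 22*(-5*2/7 - 3*(-1)*(-⅕)) = 22*(-10/7 - ⅗) = 22*(-71/35) = -1562/35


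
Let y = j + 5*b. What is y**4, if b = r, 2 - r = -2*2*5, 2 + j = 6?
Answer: 168896016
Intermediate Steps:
j = 4 (j = -2 + 6 = 4)
r = 22 (r = 2 - (-2*2)*5 = 2 - (-4)*5 = 2 - 1*(-20) = 2 + 20 = 22)
b = 22
y = 114 (y = 4 + 5*22 = 4 + 110 = 114)
y**4 = 114**4 = 168896016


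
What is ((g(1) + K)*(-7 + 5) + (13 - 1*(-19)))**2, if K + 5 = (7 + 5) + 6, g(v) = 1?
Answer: 16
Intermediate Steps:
K = 13 (K = -5 + ((7 + 5) + 6) = -5 + (12 + 6) = -5 + 18 = 13)
((g(1) + K)*(-7 + 5) + (13 - 1*(-19)))**2 = ((1 + 13)*(-7 + 5) + (13 - 1*(-19)))**2 = (14*(-2) + (13 + 19))**2 = (-28 + 32)**2 = 4**2 = 16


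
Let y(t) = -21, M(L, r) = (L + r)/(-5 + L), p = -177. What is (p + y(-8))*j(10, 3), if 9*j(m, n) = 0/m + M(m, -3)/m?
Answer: -77/25 ≈ -3.0800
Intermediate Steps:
M(L, r) = (L + r)/(-5 + L)
j(m, n) = (-3 + m)/(9*m*(-5 + m)) (j(m, n) = (0/m + ((m - 3)/(-5 + m))/m)/9 = (0 + ((-3 + m)/(-5 + m))/m)/9 = (0 + (-3 + m)/(m*(-5 + m)))/9 = ((-3 + m)/(m*(-5 + m)))/9 = (-3 + m)/(9*m*(-5 + m)))
(p + y(-8))*j(10, 3) = (-177 - 21)*((1/9)*(-3 + 10)/(10*(-5 + 10))) = -22*7/(10*5) = -198*7/450 = -77/25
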